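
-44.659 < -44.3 True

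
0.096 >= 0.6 False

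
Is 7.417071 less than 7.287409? No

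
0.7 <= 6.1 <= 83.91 True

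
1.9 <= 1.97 True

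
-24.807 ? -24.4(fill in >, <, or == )<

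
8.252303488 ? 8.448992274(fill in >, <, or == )<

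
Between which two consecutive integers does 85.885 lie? 85 and 86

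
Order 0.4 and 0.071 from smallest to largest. 0.071, 0.4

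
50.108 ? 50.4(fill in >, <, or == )<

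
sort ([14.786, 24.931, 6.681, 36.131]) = [6.681, 14.786, 24.931, 36.131]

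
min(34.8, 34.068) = 34.068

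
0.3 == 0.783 False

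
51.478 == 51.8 False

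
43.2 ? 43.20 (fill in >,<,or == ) ==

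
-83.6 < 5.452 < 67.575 True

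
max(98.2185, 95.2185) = 98.2185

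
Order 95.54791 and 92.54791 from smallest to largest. 92.54791, 95.54791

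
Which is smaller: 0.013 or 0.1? 0.013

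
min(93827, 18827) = 18827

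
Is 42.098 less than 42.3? Yes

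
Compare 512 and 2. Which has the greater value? 512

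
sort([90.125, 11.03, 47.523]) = [11.03, 47.523, 90.125]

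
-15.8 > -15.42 False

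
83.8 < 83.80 False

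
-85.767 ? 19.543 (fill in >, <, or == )<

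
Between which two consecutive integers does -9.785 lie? -10 and -9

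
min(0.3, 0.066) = 0.066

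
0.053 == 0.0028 False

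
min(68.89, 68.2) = 68.2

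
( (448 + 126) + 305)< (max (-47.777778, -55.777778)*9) False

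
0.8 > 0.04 True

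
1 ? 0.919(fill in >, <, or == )>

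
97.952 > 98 False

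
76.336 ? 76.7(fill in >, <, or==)<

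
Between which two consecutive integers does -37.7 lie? -38 and -37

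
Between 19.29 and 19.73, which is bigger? 19.73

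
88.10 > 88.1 False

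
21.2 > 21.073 True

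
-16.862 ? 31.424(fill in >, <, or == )<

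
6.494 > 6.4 True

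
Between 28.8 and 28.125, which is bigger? 28.8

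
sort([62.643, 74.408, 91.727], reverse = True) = [91.727, 74.408, 62.643]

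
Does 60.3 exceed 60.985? No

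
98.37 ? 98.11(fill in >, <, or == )>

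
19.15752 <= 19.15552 False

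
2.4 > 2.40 False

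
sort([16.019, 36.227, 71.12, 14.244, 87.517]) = [14.244, 16.019, 36.227, 71.12, 87.517]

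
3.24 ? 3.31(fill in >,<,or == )<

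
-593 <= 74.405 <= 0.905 False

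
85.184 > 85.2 False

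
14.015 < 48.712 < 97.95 True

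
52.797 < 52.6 False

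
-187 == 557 False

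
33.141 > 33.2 False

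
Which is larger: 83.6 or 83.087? 83.6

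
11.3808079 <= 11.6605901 True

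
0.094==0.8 False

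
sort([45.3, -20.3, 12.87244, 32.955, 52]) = [-20.3, 12.87244, 32.955, 45.3, 52]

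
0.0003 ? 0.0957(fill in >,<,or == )<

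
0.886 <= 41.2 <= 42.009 True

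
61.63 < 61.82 True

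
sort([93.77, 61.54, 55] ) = [55, 61.54, 93.77]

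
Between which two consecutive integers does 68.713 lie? 68 and 69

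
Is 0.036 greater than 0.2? No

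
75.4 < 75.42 True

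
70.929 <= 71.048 True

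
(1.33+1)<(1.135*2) False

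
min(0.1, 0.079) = 0.079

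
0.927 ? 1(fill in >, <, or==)<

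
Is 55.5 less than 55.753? Yes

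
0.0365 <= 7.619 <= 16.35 True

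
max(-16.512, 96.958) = 96.958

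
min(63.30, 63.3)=63.30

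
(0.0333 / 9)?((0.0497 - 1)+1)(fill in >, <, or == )<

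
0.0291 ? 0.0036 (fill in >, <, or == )>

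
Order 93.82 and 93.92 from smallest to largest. 93.82, 93.92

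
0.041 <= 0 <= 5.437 False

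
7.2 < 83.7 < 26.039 False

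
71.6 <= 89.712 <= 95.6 True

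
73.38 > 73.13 True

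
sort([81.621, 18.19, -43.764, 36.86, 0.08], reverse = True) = [81.621, 36.86, 18.19, 0.08, -43.764]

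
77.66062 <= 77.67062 True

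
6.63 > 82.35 False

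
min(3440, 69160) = 3440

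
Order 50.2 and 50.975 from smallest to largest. 50.2, 50.975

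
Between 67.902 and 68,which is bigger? 68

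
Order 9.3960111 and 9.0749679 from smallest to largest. 9.0749679,9.3960111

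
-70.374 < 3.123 True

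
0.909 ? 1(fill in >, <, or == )<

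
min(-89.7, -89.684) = -89.7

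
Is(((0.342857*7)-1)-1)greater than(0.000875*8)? Yes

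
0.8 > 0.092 True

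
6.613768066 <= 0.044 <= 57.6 False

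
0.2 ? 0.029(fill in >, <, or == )>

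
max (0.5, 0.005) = 0.5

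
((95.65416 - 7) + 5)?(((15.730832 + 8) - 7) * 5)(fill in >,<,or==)>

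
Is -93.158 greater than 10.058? No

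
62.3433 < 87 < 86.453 False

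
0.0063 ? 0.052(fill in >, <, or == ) <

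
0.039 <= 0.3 True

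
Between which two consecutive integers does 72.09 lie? 72 and 73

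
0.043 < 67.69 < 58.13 False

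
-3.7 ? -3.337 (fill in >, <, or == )<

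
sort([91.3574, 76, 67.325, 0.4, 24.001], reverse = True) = [91.3574, 76, 67.325, 24.001, 0.4]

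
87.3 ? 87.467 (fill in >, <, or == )<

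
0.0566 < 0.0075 False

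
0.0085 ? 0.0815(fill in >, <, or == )<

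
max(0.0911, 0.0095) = 0.0911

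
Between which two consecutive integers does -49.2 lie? -50 and -49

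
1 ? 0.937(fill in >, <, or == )>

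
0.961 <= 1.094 True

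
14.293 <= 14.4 True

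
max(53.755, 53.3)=53.755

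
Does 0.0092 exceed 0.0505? No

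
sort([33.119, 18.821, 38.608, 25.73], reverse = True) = [38.608, 33.119, 25.73, 18.821]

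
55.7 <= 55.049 False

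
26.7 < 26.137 False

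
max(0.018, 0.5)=0.5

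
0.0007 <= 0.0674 True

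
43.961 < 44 True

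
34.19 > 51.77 False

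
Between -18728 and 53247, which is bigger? 53247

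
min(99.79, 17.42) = 17.42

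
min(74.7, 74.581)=74.581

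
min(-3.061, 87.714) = -3.061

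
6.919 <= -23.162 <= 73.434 False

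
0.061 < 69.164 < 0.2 False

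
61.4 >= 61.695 False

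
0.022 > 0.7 False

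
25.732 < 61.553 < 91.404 True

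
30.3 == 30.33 False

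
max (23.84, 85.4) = 85.4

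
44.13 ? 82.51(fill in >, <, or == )<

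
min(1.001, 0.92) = 0.92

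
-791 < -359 True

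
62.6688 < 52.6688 False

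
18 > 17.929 True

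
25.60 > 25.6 False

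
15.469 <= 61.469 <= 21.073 False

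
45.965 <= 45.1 False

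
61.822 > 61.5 True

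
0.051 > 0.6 False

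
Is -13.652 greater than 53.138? No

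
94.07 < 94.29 True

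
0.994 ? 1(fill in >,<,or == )<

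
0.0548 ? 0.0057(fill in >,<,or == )>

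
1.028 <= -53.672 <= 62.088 False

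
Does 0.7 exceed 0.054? Yes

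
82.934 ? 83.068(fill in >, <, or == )<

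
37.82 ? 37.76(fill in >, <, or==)>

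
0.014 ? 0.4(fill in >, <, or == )<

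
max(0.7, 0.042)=0.7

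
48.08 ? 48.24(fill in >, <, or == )<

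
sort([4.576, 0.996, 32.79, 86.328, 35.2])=[0.996, 4.576, 32.79, 35.2, 86.328]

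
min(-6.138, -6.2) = -6.2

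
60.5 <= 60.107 False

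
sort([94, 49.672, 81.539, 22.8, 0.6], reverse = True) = [94, 81.539, 49.672, 22.8, 0.6]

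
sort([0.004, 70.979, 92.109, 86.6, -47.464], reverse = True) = [92.109, 86.6, 70.979, 0.004, -47.464]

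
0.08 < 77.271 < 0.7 False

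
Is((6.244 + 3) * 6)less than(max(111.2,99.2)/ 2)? Yes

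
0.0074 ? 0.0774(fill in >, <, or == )<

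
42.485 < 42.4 False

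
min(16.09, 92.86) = 16.09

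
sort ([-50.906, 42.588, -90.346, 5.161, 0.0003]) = [-90.346, -50.906, 0.0003, 5.161, 42.588]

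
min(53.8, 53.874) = 53.8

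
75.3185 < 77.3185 True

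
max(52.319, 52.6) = 52.6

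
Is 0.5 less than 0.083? No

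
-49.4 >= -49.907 True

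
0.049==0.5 False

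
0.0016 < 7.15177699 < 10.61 True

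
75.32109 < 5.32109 False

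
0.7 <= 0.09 False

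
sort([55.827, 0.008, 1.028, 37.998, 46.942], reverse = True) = [55.827, 46.942, 37.998, 1.028, 0.008]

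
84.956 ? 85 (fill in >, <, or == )<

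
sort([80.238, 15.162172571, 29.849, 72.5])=[15.162172571, 29.849, 72.5, 80.238]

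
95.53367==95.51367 False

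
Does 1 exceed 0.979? Yes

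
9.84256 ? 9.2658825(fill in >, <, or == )>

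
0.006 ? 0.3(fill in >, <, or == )<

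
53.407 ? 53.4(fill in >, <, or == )>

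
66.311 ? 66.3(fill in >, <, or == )>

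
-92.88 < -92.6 True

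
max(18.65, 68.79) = 68.79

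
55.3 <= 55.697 True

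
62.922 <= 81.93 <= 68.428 False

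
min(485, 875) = 485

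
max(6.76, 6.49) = 6.76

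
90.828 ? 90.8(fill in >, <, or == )>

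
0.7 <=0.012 False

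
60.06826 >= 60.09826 False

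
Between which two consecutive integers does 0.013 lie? 0 and 1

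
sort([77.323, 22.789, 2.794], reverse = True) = [77.323, 22.789, 2.794]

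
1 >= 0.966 True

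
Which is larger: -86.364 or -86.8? -86.364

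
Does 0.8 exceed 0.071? Yes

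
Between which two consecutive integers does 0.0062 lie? 0 and 1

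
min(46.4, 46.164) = 46.164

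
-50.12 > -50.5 True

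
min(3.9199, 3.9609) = 3.9199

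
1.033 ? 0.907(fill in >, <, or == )>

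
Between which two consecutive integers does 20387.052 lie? 20387 and 20388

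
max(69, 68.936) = 69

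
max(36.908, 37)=37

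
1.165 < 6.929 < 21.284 True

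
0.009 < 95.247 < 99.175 True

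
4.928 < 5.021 True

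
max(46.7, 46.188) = 46.7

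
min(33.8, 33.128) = 33.128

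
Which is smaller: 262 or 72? 72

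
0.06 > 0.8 False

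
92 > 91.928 True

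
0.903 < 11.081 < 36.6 True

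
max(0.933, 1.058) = 1.058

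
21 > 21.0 False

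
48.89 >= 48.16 True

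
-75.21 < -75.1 True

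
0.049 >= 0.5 False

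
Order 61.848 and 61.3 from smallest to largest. 61.3, 61.848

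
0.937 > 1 False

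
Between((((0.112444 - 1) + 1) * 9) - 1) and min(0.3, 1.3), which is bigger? min(0.3, 1.3)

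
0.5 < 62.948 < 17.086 False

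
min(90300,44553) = 44553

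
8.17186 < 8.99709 True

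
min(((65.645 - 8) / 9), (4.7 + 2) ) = 6.405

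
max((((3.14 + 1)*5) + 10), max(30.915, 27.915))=30.915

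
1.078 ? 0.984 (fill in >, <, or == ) >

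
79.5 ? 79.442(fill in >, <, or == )>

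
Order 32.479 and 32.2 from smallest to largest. 32.2, 32.479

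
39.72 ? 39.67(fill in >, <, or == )>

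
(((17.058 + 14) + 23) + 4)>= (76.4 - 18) False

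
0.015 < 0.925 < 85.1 True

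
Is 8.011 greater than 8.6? No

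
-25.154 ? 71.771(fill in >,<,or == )<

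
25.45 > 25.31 True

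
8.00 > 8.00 False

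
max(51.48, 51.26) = 51.48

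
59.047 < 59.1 True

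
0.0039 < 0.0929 True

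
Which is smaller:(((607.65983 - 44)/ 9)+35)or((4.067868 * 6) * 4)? ((4.067868 * 6) * 4)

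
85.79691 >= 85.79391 True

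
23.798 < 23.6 False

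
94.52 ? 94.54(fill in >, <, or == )<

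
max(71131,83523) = 83523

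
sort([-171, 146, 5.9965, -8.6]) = [-171, -8.6, 5.9965, 146]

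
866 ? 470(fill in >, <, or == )>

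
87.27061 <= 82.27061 False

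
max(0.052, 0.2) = 0.2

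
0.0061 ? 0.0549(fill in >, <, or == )<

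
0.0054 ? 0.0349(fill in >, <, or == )<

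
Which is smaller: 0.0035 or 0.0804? 0.0035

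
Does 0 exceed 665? No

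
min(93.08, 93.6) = 93.08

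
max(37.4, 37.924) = 37.924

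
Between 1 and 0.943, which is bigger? 1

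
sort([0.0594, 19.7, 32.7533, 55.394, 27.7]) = [0.0594, 19.7, 27.7, 32.7533, 55.394]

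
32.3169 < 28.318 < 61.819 False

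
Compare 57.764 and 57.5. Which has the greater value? 57.764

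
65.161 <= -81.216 False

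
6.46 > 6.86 False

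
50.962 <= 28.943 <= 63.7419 False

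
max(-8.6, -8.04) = -8.04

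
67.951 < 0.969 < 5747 False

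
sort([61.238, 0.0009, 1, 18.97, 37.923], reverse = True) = [61.238, 37.923, 18.97, 1, 0.0009]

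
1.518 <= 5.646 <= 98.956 True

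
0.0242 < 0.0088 False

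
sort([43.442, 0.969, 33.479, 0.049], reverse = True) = [43.442, 33.479, 0.969, 0.049]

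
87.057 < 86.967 False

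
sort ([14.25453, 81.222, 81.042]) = [14.25453, 81.042, 81.222]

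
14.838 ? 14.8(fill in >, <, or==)>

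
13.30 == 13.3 True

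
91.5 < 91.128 False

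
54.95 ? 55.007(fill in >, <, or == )<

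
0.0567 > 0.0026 True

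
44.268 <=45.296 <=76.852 True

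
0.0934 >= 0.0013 True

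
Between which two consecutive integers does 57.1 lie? 57 and 58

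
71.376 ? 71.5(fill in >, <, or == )<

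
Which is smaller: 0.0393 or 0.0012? 0.0012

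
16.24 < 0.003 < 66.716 False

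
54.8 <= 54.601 False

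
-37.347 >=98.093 False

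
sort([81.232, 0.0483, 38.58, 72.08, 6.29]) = [0.0483, 6.29, 38.58, 72.08, 81.232]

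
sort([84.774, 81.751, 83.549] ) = [81.751, 83.549, 84.774]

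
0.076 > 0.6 False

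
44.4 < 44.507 True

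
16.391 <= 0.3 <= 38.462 False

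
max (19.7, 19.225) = 19.7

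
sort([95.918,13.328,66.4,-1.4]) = [-1.4,13.328,66.4,95.918]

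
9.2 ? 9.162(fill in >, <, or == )>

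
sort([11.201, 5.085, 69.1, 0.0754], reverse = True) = [69.1, 11.201, 5.085, 0.0754]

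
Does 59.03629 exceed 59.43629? No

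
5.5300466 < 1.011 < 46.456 False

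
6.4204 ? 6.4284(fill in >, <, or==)<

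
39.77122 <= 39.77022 False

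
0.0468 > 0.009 True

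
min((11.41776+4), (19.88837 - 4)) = 15.41776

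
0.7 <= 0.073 False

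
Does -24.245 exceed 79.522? No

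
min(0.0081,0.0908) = 0.0081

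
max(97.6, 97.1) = 97.6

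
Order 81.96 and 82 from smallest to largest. 81.96, 82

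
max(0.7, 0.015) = 0.7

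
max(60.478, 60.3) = 60.478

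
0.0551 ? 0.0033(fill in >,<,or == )>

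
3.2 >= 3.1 True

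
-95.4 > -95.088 False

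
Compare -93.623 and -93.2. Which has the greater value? -93.2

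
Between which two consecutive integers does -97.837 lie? -98 and -97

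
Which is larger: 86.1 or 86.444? 86.444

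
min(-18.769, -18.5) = -18.769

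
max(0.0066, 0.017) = 0.017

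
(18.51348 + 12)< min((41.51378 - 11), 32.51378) True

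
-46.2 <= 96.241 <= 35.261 False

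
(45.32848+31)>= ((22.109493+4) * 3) False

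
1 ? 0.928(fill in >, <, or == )>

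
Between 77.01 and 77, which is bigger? 77.01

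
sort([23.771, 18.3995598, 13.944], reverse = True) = [23.771, 18.3995598, 13.944]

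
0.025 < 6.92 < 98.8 True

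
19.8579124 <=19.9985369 True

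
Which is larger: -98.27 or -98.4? -98.27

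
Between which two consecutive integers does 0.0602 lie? 0 and 1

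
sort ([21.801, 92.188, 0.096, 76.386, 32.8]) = [0.096, 21.801, 32.8, 76.386, 92.188]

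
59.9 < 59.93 True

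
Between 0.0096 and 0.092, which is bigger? 0.092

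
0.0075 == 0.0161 False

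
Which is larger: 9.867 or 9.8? 9.867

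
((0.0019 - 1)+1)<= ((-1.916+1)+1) True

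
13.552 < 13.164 False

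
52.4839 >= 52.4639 True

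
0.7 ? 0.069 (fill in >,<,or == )>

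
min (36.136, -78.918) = -78.918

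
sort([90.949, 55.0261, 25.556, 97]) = [25.556, 55.0261, 90.949, 97]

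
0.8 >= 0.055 True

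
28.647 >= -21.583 True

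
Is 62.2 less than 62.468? Yes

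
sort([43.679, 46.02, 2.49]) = [2.49, 43.679, 46.02]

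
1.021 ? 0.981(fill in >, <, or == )>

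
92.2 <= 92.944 True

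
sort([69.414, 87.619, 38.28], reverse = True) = [87.619, 69.414, 38.28]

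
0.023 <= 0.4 True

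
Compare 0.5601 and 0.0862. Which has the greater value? 0.5601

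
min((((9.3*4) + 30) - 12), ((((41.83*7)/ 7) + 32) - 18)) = 55.2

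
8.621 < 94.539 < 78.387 False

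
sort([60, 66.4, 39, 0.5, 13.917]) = [0.5, 13.917, 39, 60, 66.4]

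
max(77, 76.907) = 77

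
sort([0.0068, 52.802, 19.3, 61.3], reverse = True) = [61.3, 52.802, 19.3, 0.0068]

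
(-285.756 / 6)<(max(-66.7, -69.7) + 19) False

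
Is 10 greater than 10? No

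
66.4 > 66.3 True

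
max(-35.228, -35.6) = -35.228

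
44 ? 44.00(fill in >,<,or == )==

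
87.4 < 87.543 True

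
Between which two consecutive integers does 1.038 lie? 1 and 2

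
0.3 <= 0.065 False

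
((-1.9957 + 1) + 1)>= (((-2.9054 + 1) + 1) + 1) False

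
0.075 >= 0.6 False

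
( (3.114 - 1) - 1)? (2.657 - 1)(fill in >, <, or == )<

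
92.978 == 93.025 False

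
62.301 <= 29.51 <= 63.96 False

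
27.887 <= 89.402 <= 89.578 True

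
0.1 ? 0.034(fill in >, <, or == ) >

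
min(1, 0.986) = 0.986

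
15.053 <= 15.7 True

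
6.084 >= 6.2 False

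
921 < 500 False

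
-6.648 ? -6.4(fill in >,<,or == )<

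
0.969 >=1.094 False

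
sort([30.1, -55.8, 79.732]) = [-55.8, 30.1, 79.732]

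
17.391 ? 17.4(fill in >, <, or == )<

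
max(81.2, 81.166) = 81.2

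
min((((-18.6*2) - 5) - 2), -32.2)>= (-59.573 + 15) True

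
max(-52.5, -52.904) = -52.5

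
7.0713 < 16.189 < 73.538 True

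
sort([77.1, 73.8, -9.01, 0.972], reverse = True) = [77.1, 73.8, 0.972, -9.01]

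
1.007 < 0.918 False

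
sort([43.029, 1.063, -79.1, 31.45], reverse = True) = [43.029, 31.45, 1.063, -79.1]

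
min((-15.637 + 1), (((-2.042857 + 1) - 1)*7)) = -14.637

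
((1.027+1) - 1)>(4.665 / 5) True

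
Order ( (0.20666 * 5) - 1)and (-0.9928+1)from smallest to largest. (-0.9928+1), ( (0.20666 * 5) - 1)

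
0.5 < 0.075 False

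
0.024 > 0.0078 True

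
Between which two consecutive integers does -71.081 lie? -72 and -71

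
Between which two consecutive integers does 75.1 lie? 75 and 76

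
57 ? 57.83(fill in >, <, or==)<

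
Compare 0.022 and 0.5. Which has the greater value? 0.5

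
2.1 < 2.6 True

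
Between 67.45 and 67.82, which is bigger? 67.82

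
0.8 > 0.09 True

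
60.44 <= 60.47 True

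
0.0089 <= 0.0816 True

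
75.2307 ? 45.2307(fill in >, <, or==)>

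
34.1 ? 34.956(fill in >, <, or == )<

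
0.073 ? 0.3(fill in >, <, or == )<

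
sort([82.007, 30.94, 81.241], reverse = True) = [82.007, 81.241, 30.94]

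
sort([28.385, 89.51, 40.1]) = [28.385, 40.1, 89.51]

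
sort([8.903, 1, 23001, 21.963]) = [1, 8.903, 21.963, 23001]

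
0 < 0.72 True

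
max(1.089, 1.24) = 1.24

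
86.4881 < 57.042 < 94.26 False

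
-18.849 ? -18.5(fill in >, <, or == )<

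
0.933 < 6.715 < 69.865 True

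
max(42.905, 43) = 43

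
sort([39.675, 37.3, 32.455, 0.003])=[0.003, 32.455, 37.3, 39.675]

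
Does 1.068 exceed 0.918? Yes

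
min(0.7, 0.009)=0.009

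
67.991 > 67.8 True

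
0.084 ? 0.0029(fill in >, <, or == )>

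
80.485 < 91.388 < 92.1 True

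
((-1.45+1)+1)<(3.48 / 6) True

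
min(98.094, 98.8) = 98.094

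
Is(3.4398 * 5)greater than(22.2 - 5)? No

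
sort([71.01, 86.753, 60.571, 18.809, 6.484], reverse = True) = [86.753, 71.01, 60.571, 18.809, 6.484]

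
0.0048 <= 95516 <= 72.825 False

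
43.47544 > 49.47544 False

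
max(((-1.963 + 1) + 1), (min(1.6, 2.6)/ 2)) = 0.8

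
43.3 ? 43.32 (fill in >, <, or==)<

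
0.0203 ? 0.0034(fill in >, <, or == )>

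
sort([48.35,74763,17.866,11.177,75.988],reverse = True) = [74763,75.988,48.35,17.866,11.177]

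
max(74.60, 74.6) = 74.6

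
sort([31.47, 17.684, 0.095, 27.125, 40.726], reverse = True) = [40.726, 31.47, 27.125, 17.684, 0.095]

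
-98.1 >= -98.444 True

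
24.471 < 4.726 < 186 False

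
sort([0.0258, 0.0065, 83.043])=[0.0065, 0.0258, 83.043]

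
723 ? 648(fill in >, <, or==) >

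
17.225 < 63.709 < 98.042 True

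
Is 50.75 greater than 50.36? Yes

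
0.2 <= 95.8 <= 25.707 False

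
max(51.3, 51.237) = 51.3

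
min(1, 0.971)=0.971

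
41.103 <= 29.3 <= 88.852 False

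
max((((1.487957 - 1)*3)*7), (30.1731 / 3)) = 10.247097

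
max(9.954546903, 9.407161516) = 9.954546903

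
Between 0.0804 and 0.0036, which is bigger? 0.0804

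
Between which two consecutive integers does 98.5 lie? 98 and 99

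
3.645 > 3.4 True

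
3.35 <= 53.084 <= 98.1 True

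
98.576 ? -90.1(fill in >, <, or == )>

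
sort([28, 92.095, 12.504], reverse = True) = [92.095, 28, 12.504]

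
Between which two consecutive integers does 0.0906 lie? 0 and 1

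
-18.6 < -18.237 True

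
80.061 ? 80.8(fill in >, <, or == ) <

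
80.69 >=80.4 True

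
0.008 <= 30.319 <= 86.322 True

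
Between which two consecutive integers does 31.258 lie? 31 and 32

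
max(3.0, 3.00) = 3.00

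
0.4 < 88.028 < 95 True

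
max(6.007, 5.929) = 6.007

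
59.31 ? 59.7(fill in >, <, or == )<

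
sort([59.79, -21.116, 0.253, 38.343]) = [-21.116, 0.253, 38.343, 59.79]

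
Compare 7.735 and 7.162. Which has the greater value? 7.735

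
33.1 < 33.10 False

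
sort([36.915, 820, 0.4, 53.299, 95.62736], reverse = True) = [820, 95.62736, 53.299, 36.915, 0.4]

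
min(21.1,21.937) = 21.1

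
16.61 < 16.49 False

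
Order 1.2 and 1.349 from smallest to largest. 1.2, 1.349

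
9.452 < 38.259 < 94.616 True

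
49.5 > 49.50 False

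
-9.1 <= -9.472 False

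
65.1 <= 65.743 True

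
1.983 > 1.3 True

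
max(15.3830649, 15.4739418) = 15.4739418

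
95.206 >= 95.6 False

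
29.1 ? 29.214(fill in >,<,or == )<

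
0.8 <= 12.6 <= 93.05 True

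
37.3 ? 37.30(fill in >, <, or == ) ==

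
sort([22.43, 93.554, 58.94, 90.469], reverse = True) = [93.554, 90.469, 58.94, 22.43]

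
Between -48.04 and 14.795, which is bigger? 14.795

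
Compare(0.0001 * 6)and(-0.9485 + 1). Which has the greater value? (-0.9485 + 1)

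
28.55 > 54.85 False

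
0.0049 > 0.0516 False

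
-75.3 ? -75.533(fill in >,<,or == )>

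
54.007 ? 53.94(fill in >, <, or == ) >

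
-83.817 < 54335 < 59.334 False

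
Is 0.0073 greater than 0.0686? No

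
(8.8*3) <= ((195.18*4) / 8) True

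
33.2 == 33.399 False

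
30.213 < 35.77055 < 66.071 True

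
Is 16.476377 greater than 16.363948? Yes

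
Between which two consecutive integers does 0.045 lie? 0 and 1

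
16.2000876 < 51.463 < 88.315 True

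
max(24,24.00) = 24.00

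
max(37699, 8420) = 37699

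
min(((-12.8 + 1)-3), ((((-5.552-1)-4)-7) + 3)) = -14.8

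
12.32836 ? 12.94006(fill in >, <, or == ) <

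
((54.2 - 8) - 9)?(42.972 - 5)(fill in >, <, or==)<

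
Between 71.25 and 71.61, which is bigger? 71.61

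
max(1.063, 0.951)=1.063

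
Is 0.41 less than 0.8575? Yes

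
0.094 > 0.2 False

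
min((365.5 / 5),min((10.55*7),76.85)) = 73.1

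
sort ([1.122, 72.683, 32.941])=[1.122, 32.941, 72.683]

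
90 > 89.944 True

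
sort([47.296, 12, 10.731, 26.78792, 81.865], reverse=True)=[81.865, 47.296, 26.78792, 12, 10.731]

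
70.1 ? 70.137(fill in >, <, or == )<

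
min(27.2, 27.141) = 27.141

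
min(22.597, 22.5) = 22.5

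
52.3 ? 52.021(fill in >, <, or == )>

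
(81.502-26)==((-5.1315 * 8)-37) False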